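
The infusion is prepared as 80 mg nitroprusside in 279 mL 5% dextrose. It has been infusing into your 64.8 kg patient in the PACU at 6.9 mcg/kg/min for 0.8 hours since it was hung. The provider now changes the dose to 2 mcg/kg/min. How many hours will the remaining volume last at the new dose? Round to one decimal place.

7.5 hours

Initial rate:
Dose = 6.9 mcg/kg/min × 64.8 kg = 447.12 mcg/min
447.12 mcg/min × 60 min/hr = 26827.2 mcg/hr
Concentration = 80 mg ÷ 279 mL = 0.2867384 mg/mL = 286.7384 mcg/mL
Rate = 26827.2 mcg/hr ÷ 286.7384 mcg/mL = 93.55986 mL/hr
Volume infused so far = 93.55986 mL/hr × 0.8 hr = 74.84789 mL
Volume remaining = 279 − 74.84789 = 204.1521 mL
New rate:
Dose = 2 mcg/kg/min × 64.8 kg = 129.6 mcg/min
129.6 mcg/min × 60 min/hr = 7776 mcg/hr
Rate = 7776 mcg/hr ÷ 286.7384 mcg/mL = 27.1188 mL/hr
Time remaining = 204.1521 mL ÷ 27.1188 mL/hr = 7.528066 hr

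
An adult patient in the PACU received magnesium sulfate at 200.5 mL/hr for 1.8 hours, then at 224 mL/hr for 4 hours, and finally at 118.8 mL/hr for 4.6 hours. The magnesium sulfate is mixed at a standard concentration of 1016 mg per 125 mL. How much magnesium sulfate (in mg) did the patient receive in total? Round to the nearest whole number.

14658 mg

Concentration = 1016 mg ÷ 125 mL = 8.128 mg/mL
Stage 1: 200.5 mL/hr × 1.8 hr = 360.9 mL → 360.9 mL × 8.128 mg/mL = 2933.395 mg
Stage 2: 224 mL/hr × 4 hr = 896 mL → 896 mL × 8.128 mg/mL = 7282.688 mg
Stage 3: 118.8 mL/hr × 4.6 hr = 546.48 mL → 546.48 mL × 8.128 mg/mL = 4441.789 mg
Total = 2933.395 + 7282.688 + 4441.789 = 14657.87 mg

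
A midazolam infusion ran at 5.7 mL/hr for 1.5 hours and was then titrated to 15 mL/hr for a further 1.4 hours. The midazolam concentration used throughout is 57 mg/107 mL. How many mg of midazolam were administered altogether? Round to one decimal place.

Concentration = 57 mg ÷ 107 mL = 0.5327103 mg/mL
Stage 1: 5.7 mL/hr × 1.5 hr = 8.55 mL → 8.55 mL × 0.5327103 mg/mL = 4.554673 mg
Stage 2: 15 mL/hr × 1.4 hr = 21 mL → 21 mL × 0.5327103 mg/mL = 11.18692 mg
Total = 4.554673 + 11.18692 = 15.74159 mg

15.7 mg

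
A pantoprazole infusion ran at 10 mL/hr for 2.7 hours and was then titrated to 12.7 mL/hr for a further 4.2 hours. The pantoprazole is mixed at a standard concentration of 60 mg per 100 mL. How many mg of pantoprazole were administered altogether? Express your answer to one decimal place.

48.2 mg

Concentration = 60 mg ÷ 100 mL = 0.6 mg/mL
Stage 1: 10 mL/hr × 2.7 hr = 27 mL → 27 mL × 0.6 mg/mL = 16.2 mg
Stage 2: 12.7 mL/hr × 4.2 hr = 53.34 mL → 53.34 mL × 0.6 mg/mL = 32.004 mg
Total = 16.2 + 32.004 = 48.204 mg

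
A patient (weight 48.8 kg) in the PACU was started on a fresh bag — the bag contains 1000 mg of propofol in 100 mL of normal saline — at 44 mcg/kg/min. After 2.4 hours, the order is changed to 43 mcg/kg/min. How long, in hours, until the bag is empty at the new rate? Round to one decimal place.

5.5 hours

Initial rate:
Dose = 44 mcg/kg/min × 48.8 kg = 2147.2 mcg/min
2147.2 mcg/min × 60 min/hr = 128832 mcg/hr
Concentration = 1000 mg ÷ 100 mL = 10 mg/mL = 10000 mcg/mL
Rate = 128832 mcg/hr ÷ 10000 mcg/mL = 12.8832 mL/hr
Volume infused so far = 12.8832 mL/hr × 2.4 hr = 30.91968 mL
Volume remaining = 100 − 30.91968 = 69.08032 mL
New rate:
Dose = 43 mcg/kg/min × 48.8 kg = 2098.4 mcg/min
2098.4 mcg/min × 60 min/hr = 125904 mcg/hr
Rate = 125904 mcg/hr ÷ 10000 mcg/mL = 12.5904 mL/hr
Time remaining = 69.08032 mL ÷ 12.5904 mL/hr = 5.486745 hr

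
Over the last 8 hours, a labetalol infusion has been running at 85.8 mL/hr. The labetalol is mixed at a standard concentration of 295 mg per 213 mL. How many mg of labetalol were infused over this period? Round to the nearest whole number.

Concentration = 295 mg ÷ 213 mL = 1.384977 mg/mL
Drug rate = 85.8 mL/hr × 1.384977 mg/mL = 118.831 mg/hr
Total = 118.831 mg/hr × 8 hr = 950.6479 mg

951 mg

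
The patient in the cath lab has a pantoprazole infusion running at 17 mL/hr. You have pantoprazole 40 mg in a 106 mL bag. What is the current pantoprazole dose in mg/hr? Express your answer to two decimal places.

6.42 mg/hr

Concentration = 40 mg ÷ 106 mL = 0.3773585 mg/mL
Drug rate = 17 mL/hr × 0.3773585 mg/mL = 6.415094 mg/hr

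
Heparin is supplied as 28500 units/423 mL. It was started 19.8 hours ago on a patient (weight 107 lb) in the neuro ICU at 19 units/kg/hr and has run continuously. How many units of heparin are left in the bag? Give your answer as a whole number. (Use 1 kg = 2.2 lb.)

10203 units

Weight = 107 lb ÷ 2.2 lb/kg = 48.63636 kg
Dose = 19 units/kg/hr × 48.63636 kg = 924.0909 units/hr
Concentration = 28500 units ÷ 423 mL = 67.37589 units/mL
Rate = 924.0909 units/hr ÷ 67.37589 units/mL = 13.71545 mL/hr
Volume infused = 13.71545 mL/hr × 19.8 hr = 271.566 mL
Volume remaining = 423 − 271.566 = 151.434 mL
Drug remaining = 151.434 mL × 67.37589 units/mL = 10203 units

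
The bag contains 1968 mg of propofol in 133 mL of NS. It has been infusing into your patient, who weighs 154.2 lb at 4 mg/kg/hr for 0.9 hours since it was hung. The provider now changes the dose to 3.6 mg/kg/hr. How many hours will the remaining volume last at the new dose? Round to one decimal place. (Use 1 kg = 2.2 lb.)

Initial rate:
Weight = 154.2 lb ÷ 2.2 lb/kg = 70.09091 kg
Dose = 4 mg/kg/hr × 70.09091 kg = 280.3636 mg/hr
Concentration = 1968 mg ÷ 133 mL = 14.79699 mg/mL
Rate = 280.3636 mg/hr ÷ 14.79699 mg/mL = 18.94734 mL/hr
Volume infused so far = 18.94734 mL/hr × 0.9 hr = 17.05261 mL
Volume remaining = 133 − 17.05261 = 115.9474 mL
New rate:
Dose = 3.6 mg/kg/hr × 70.09091 kg = 252.3273 mg/hr
Rate = 252.3273 mg/hr ÷ 14.79699 mg/mL = 17.05261 mL/hr
Time remaining = 115.9474 mL ÷ 17.05261 mL/hr = 6.799395 hr

6.8 hours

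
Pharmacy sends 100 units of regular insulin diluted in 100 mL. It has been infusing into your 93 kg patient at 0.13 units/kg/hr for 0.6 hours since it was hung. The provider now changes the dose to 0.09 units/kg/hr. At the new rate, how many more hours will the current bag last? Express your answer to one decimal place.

11.1 hours

Initial rate:
Dose = 0.13 units/kg/hr × 93 kg = 12.09 units/hr
Concentration = 100 units ÷ 100 mL = 1 units/mL
Rate = 12.09 units/hr ÷ 1 units/mL = 12.09 mL/hr
Volume infused so far = 12.09 mL/hr × 0.6 hr = 7.254 mL
Volume remaining = 100 − 7.254 = 92.746 mL
New rate:
Dose = 0.09 units/kg/hr × 93 kg = 8.37 units/hr
Rate = 8.37 units/hr ÷ 1 units/mL = 8.37 mL/hr
Time remaining = 92.746 mL ÷ 8.37 mL/hr = 11.08076 hr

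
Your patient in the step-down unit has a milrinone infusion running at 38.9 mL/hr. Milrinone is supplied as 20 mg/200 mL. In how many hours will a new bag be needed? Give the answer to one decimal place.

5.1 hours

Duration = 200 mL ÷ 38.9 mL/hr = 5.141388 hr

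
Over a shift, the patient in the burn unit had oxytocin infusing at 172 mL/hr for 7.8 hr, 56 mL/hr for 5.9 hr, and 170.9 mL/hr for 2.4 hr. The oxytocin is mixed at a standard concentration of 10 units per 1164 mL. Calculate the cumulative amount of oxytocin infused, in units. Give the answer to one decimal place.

17.9 units

Concentration = 10 units ÷ 1164 mL = 0.008591065 units/mL
Stage 1: 172 mL/hr × 7.8 hr = 1341.6 mL → 1341.6 mL × 0.008591065 units/mL = 11.52577 units
Stage 2: 56 mL/hr × 5.9 hr = 330.4 mL → 330.4 mL × 0.008591065 units/mL = 2.838488 units
Stage 3: 170.9 mL/hr × 2.4 hr = 410.16 mL → 410.16 mL × 0.008591065 units/mL = 3.523711 units
Total = 11.52577 + 2.838488 + 3.523711 = 17.88797 units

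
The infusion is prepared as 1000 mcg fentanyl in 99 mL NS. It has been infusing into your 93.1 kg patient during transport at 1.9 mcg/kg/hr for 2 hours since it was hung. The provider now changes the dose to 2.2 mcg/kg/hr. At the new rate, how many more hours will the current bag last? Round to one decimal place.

Initial rate:
Dose = 1.9 mcg/kg/hr × 93.1 kg = 176.89 mcg/hr
Concentration = 1000 mcg ÷ 99 mL = 10.10101 mcg/mL
Rate = 176.89 mcg/hr ÷ 10.10101 mcg/mL = 17.51211 mL/hr
Volume infused so far = 17.51211 mL/hr × 2 hr = 35.02422 mL
Volume remaining = 99 − 35.02422 = 63.97578 mL
New rate:
Dose = 2.2 mcg/kg/hr × 93.1 kg = 204.82 mcg/hr
Rate = 204.82 mcg/hr ÷ 10.10101 mcg/mL = 20.27718 mL/hr
Time remaining = 63.97578 mL ÷ 20.27718 mL/hr = 3.155063 hr

3.2 hours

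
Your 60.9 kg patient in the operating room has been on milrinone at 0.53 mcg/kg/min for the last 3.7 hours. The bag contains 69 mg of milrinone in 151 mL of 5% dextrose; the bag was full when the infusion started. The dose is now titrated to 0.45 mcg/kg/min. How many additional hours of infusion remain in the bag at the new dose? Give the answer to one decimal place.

37.6 hours

Initial rate:
Dose = 0.53 mcg/kg/min × 60.9 kg = 32.277 mcg/min
32.277 mcg/min × 60 min/hr = 1936.62 mcg/hr
Concentration = 69 mg ÷ 151 mL = 0.4569536 mg/mL = 456.9536 mcg/mL
Rate = 1936.62 mcg/hr ÷ 456.9536 mcg/mL = 4.23811 mL/hr
Volume infused so far = 4.23811 mL/hr × 3.7 hr = 15.68101 mL
Volume remaining = 151 − 15.68101 = 135.319 mL
New rate:
Dose = 0.45 mcg/kg/min × 60.9 kg = 27.405 mcg/min
27.405 mcg/min × 60 min/hr = 1644.3 mcg/hr
Rate = 1644.3 mcg/hr ÷ 456.9536 mcg/mL = 3.598396 mL/hr
Time remaining = 135.319 mL ÷ 3.598396 mL/hr = 37.60537 hr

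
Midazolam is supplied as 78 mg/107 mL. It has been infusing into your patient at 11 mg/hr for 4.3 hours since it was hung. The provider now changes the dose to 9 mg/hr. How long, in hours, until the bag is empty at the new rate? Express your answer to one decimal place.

3.4 hours

Initial rate:
Concentration = 78 mg ÷ 107 mL = 0.728972 mg/mL
Rate = 11 mg/hr ÷ 0.728972 mg/mL = 15.08974 mL/hr
Volume infused so far = 15.08974 mL/hr × 4.3 hr = 64.8859 mL
Volume remaining = 107 − 64.8859 = 42.1141 mL
New rate:
Rate = 9 mg/hr ÷ 0.728972 mg/mL = 12.34615 mL/hr
Time remaining = 42.1141 mL ÷ 12.34615 mL/hr = 3.411111 hr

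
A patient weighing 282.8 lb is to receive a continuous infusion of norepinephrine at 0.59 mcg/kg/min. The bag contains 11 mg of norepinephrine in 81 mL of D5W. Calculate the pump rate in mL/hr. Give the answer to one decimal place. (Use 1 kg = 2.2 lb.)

33.5 mL/hr

Weight = 282.8 lb ÷ 2.2 lb/kg = 128.5455 kg
Dose = 0.59 mcg/kg/min × 128.5455 kg = 75.84182 mcg/min
75.84182 mcg/min × 60 min/hr = 4550.509 mcg/hr
Concentration = 11 mg ÷ 81 mL = 0.1358025 mg/mL = 135.8025 mcg/mL
Rate = 4550.509 mcg/hr ÷ 135.8025 mcg/mL = 33.50829 mL/hr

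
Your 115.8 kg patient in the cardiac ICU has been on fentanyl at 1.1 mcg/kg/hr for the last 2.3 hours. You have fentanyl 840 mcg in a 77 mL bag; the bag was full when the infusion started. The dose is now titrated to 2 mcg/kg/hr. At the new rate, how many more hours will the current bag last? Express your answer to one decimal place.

Initial rate:
Dose = 1.1 mcg/kg/hr × 115.8 kg = 127.38 mcg/hr
Concentration = 840 mcg ÷ 77 mL = 10.90909 mcg/mL
Rate = 127.38 mcg/hr ÷ 10.90909 mcg/mL = 11.6765 mL/hr
Volume infused so far = 11.6765 mL/hr × 2.3 hr = 26.85595 mL
Volume remaining = 77 − 26.85595 = 50.14405 mL
New rate:
Dose = 2 mcg/kg/hr × 115.8 kg = 231.6 mcg/hr
Rate = 231.6 mcg/hr ÷ 10.90909 mcg/mL = 21.23 mL/hr
Time remaining = 50.14405 mL ÷ 21.23 mL/hr = 2.361943 hr

2.4 hours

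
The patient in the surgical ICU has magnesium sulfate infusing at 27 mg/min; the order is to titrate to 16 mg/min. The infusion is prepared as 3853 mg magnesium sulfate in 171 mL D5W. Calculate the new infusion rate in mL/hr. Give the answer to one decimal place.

42.6 mL/hr

16 mg/min × 60 min/hr = 960 mg/hr
Concentration = 3853 mg ÷ 171 mL = 22.53216 mg/mL
Rate = 960 mg/hr ÷ 22.53216 mg/mL = 42.60576 mL/hr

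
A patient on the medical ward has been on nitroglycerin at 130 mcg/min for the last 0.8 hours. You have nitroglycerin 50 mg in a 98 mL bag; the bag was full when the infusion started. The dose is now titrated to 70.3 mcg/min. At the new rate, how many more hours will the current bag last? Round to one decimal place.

Initial rate:
130 mcg/min × 60 min/hr = 7800 mcg/hr
Concentration = 50 mg ÷ 98 mL = 0.5102041 mg/mL = 510.2041 mcg/mL
Rate = 7800 mcg/hr ÷ 510.2041 mcg/mL = 15.288 mL/hr
Volume infused so far = 15.288 mL/hr × 0.8 hr = 12.2304 mL
Volume remaining = 98 − 12.2304 = 85.7696 mL
New rate:
70.3 mcg/min × 60 min/hr = 4218 mcg/hr
Rate = 4218 mcg/hr ÷ 510.2041 mcg/mL = 8.26728 mL/hr
Time remaining = 85.7696 mL ÷ 8.26728 mL/hr = 10.37459 hr

10.4 hours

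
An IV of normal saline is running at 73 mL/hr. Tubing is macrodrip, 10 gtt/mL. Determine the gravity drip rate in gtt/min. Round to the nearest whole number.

73 mL/hr ÷ 60 min/hr = 1.216667 mL/min
1.216667 mL/min × 10 gtt/mL = 12.16667 gtt/min

12 gtt/min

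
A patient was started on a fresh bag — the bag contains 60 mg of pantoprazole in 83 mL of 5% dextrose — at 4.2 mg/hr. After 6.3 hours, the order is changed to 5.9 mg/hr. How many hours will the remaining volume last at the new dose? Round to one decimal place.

5.7 hours

Initial rate:
Concentration = 60 mg ÷ 83 mL = 0.7228916 mg/mL
Rate = 4.2 mg/hr ÷ 0.7228916 mg/mL = 5.81 mL/hr
Volume infused so far = 5.81 mL/hr × 6.3 hr = 36.603 mL
Volume remaining = 83 − 36.603 = 46.397 mL
New rate:
Rate = 5.9 mg/hr ÷ 0.7228916 mg/mL = 8.161667 mL/hr
Time remaining = 46.397 mL ÷ 8.161667 mL/hr = 5.684746 hr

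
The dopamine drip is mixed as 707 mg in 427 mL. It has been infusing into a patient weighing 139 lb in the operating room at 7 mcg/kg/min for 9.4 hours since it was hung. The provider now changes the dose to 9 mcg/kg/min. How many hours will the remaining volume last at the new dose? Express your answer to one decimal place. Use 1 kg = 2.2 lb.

Initial rate:
Weight = 139 lb ÷ 2.2 lb/kg = 63.18182 kg
Dose = 7 mcg/kg/min × 63.18182 kg = 442.2727 mcg/min
442.2727 mcg/min × 60 min/hr = 26536.36 mcg/hr
Concentration = 707 mg ÷ 427 mL = 1.655738 mg/mL = 1655.738 mcg/mL
Rate = 26536.36 mcg/hr ÷ 1655.738 mcg/mL = 16.02691 mL/hr
Volume infused so far = 16.02691 mL/hr × 9.4 hr = 150.653 mL
Volume remaining = 427 − 150.653 = 276.347 mL
New rate:
Dose = 9 mcg/kg/min × 63.18182 kg = 568.6364 mcg/min
568.6364 mcg/min × 60 min/hr = 34118.18 mcg/hr
Rate = 34118.18 mcg/hr ÷ 1655.738 mcg/mL = 20.60603 mL/hr
Time remaining = 276.347 mL ÷ 20.60603 mL/hr = 13.41098 hr

13.4 hours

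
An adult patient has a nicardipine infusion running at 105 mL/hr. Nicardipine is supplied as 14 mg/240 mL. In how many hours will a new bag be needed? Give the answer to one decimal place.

2.3 hours

Duration = 240 mL ÷ 105 mL/hr = 2.285714 hr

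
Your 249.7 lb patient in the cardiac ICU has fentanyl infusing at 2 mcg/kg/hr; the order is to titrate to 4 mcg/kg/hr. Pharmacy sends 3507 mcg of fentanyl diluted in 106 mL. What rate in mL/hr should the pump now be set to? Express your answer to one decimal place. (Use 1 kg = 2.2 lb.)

13.7 mL/hr

Weight = 249.7 lb ÷ 2.2 lb/kg = 113.5 kg
Dose = 4 mcg/kg/hr × 113.5 kg = 454 mcg/hr
Concentration = 3507 mcg ÷ 106 mL = 33.08491 mcg/mL
Rate = 454 mcg/hr ÷ 33.08491 mcg/mL = 13.72227 mL/hr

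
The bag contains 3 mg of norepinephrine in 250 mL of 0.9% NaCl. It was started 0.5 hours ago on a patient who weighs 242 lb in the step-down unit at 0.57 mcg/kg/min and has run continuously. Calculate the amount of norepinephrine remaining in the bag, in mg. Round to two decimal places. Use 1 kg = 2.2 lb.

Weight = 242 lb ÷ 2.2 lb/kg = 110 kg
Dose = 0.57 mcg/kg/min × 110 kg = 62.7 mcg/min
62.7 mcg/min × 60 min/hr = 3762 mcg/hr
Concentration = 3 mg ÷ 250 mL = 0.012 mg/mL = 12 mcg/mL
Rate = 3762 mcg/hr ÷ 12 mcg/mL = 313.5 mL/hr
Volume infused = 313.5 mL/hr × 0.5 hr = 156.75 mL
Volume remaining = 250 − 156.75 = 93.25 mL
Drug remaining = 93.25 mL × 12 mcg/mL = 1119 mcg = 1.119 mg

1.12 mg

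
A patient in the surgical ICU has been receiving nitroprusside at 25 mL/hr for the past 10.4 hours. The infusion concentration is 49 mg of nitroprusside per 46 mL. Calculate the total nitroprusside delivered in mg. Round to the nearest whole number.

277 mg

Concentration = 49 mg ÷ 46 mL = 1.065217 mg/mL = 1065.217 mcg/mL
Drug rate = 25 mL/hr × 1065.217 mcg/mL = 26630.43 mcg/hr
Total = 26630.43 mcg/hr × 10.4 hr = 276956.5 mcg = 276.9565 mg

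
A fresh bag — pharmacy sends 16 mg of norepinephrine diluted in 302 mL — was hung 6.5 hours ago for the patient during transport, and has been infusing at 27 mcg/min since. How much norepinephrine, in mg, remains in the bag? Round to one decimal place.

5.5 mg

27 mcg/min × 60 min/hr = 1620 mcg/hr
Concentration = 16 mg ÷ 302 mL = 0.05298013 mg/mL = 52.98013 mcg/mL
Rate = 1620 mcg/hr ÷ 52.98013 mcg/mL = 30.5775 mL/hr
Volume infused = 30.5775 mL/hr × 6.5 hr = 198.7537 mL
Volume remaining = 302 − 198.7537 = 103.2463 mL
Drug remaining = 103.2463 mL × 52.98013 mcg/mL = 5470 mcg = 5.47 mg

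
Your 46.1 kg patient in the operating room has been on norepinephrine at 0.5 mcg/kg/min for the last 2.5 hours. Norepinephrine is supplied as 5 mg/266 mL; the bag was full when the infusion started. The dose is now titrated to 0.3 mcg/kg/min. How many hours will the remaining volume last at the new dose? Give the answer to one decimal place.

1.9 hours

Initial rate:
Dose = 0.5 mcg/kg/min × 46.1 kg = 23.05 mcg/min
23.05 mcg/min × 60 min/hr = 1383 mcg/hr
Concentration = 5 mg ÷ 266 mL = 0.01879699 mg/mL = 18.79699 mcg/mL
Rate = 1383 mcg/hr ÷ 18.79699 mcg/mL = 73.5756 mL/hr
Volume infused so far = 73.5756 mL/hr × 2.5 hr = 183.939 mL
Volume remaining = 266 − 183.939 = 82.061 mL
New rate:
Dose = 0.3 mcg/kg/min × 46.1 kg = 13.83 mcg/min
13.83 mcg/min × 60 min/hr = 829.8 mcg/hr
Rate = 829.8 mcg/hr ÷ 18.79699 mcg/mL = 44.14536 mL/hr
Time remaining = 82.061 mL ÷ 44.14536 mL/hr = 1.858882 hr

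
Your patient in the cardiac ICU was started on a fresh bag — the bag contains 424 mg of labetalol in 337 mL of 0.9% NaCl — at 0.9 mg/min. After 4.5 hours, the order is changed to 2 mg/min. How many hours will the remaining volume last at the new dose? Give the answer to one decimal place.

1.5 hours

Initial rate:
0.9 mg/min × 60 min/hr = 54 mg/hr
Concentration = 424 mg ÷ 337 mL = 1.25816 mg/mL
Rate = 54 mg/hr ÷ 1.25816 mg/mL = 42.91981 mL/hr
Volume infused so far = 42.91981 mL/hr × 4.5 hr = 193.1392 mL
Volume remaining = 337 − 193.1392 = 143.8608 mL
New rate:
2 mg/min × 60 min/hr = 120 mg/hr
Rate = 120 mg/hr ÷ 1.25816 mg/mL = 95.37736 mL/hr
Time remaining = 143.8608 mL ÷ 95.37736 mL/hr = 1.508333 hr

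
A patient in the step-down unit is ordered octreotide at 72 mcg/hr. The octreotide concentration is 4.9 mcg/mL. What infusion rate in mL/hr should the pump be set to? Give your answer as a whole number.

15 mL/hr

Rate = 72 mcg/hr ÷ 4.9 mcg/mL = 14.69388 mL/hr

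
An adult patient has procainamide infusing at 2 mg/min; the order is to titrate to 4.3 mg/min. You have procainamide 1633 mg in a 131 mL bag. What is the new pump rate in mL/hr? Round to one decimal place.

20.7 mL/hr

4.3 mg/min × 60 min/hr = 258 mg/hr
Concentration = 1633 mg ÷ 131 mL = 12.46565 mg/mL
Rate = 258 mg/hr ÷ 12.46565 mg/mL = 20.69688 mL/hr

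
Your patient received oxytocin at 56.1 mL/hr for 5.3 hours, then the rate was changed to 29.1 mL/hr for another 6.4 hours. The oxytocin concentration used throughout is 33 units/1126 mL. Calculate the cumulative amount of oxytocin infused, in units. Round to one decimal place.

14.2 units

Concentration = 33 units ÷ 1126 mL = 0.02930728 units/mL
Stage 1: 56.1 mL/hr × 5.3 hr = 297.33 mL → 297.33 mL × 0.02930728 units/mL = 8.713934 units
Stage 2: 29.1 mL/hr × 6.4 hr = 186.24 mL → 186.24 mL × 0.02930728 units/mL = 5.458188 units
Total = 8.713934 + 5.458188 = 14.17212 units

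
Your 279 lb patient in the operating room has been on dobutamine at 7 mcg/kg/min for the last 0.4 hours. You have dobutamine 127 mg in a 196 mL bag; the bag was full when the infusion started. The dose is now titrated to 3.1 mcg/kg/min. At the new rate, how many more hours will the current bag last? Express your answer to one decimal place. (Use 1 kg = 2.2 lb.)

4.5 hours

Initial rate:
Weight = 279 lb ÷ 2.2 lb/kg = 126.8182 kg
Dose = 7 mcg/kg/min × 126.8182 kg = 887.7273 mcg/min
887.7273 mcg/min × 60 min/hr = 53263.64 mcg/hr
Concentration = 127 mg ÷ 196 mL = 0.6479592 mg/mL = 647.9592 mcg/mL
Rate = 53263.64 mcg/hr ÷ 647.9592 mcg/mL = 82.20215 mL/hr
Volume infused so far = 82.20215 mL/hr × 0.4 hr = 32.88086 mL
Volume remaining = 196 − 32.88086 = 163.1191 mL
New rate:
Dose = 3.1 mcg/kg/min × 126.8182 kg = 393.1364 mcg/min
393.1364 mcg/min × 60 min/hr = 23588.18 mcg/hr
Rate = 23588.18 mcg/hr ÷ 647.9592 mcg/mL = 36.40381 mL/hr
Time remaining = 163.1191 mL ÷ 36.40381 mL/hr = 4.480826 hr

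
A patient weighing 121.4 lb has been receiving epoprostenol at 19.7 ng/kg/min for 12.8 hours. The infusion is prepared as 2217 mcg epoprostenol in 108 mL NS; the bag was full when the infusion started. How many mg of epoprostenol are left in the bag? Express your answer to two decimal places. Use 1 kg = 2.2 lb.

1.38 mg

Weight = 121.4 lb ÷ 2.2 lb/kg = 55.18182 kg
Dose = 19.7 ng/kg/min × 55.18182 kg = 1087.082 ng/min
1087.082 ng/min × 60 min/hr = 65224.91 ng/hr
Concentration = 2217 mcg ÷ 108 mL = 20.52778 mcg/mL = 20527.78 ng/mL
Rate = 65224.91 ng/hr ÷ 20527.78 ng/mL = 3.177397 mL/hr
Volume infused = 3.177397 mL/hr × 12.8 hr = 40.67069 mL
Volume remaining = 108 − 40.67069 = 67.32931 mL
Drug remaining = 67.32931 mL × 20527.78 ng/mL = 1382121 ng = 1.382121 mg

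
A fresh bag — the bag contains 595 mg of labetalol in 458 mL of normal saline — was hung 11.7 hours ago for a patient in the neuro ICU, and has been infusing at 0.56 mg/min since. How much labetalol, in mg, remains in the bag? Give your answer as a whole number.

0.56 mg/min × 60 min/hr = 33.6 mg/hr
Concentration = 595 mg ÷ 458 mL = 1.299127 mg/mL
Rate = 33.6 mg/hr ÷ 1.299127 mg/mL = 25.86353 mL/hr
Volume infused = 25.86353 mL/hr × 11.7 hr = 302.6033 mL
Volume remaining = 458 − 302.6033 = 155.3967 mL
Drug remaining = 155.3967 mL × 1.299127 mg/mL = 201.88 mg

202 mg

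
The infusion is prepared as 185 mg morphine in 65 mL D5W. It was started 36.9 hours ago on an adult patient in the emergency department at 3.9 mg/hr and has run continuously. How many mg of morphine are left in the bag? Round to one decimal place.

41.1 mg

Concentration = 185 mg ÷ 65 mL = 2.846154 mg/mL
Rate = 3.9 mg/hr ÷ 2.846154 mg/mL = 1.37027 mL/hr
Volume infused = 1.37027 mL/hr × 36.9 hr = 50.56297 mL
Volume remaining = 65 − 50.56297 = 14.43703 mL
Drug remaining = 14.43703 mL × 2.846154 mg/mL = 41.09 mg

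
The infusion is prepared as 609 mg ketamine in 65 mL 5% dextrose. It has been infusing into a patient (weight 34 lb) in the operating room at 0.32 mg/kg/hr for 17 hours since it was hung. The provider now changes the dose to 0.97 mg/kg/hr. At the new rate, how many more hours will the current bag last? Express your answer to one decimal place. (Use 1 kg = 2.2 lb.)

Initial rate:
Weight = 34 lb ÷ 2.2 lb/kg = 15.45455 kg
Dose = 0.32 mg/kg/hr × 15.45455 kg = 4.945455 mg/hr
Concentration = 609 mg ÷ 65 mL = 9.369231 mg/mL
Rate = 4.945455 mg/hr ÷ 9.369231 mg/mL = 0.52784 mL/hr
Volume infused so far = 0.52784 mL/hr × 17 hr = 8.97328 mL
Volume remaining = 65 − 8.97328 = 56.02672 mL
New rate:
Dose = 0.97 mg/kg/hr × 15.45455 kg = 14.99091 mg/hr
Rate = 14.99091 mg/hr ÷ 9.369231 mg/mL = 1.600015 mL/hr
Time remaining = 56.02672 mL ÷ 1.600015 mL/hr = 35.01637 hr

35.0 hours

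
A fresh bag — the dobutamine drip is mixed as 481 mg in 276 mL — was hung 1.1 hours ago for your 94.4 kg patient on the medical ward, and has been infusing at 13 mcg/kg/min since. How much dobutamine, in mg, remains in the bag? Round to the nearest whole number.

400 mg

Dose = 13 mcg/kg/min × 94.4 kg = 1227.2 mcg/min
1227.2 mcg/min × 60 min/hr = 73632 mcg/hr
Concentration = 481 mg ÷ 276 mL = 1.742754 mg/mL = 1742.754 mcg/mL
Rate = 73632 mcg/hr ÷ 1742.754 mcg/mL = 42.25038 mL/hr
Volume infused = 42.25038 mL/hr × 1.1 hr = 46.47542 mL
Volume remaining = 276 − 46.47542 = 229.5246 mL
Drug remaining = 229.5246 mL × 1742.754 mcg/mL = 400004.8 mcg = 400.0048 mg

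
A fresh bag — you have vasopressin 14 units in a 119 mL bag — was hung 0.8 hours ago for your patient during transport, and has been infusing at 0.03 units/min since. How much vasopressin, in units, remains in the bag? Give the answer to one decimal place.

0.03 units/min × 60 min/hr = 1.8 units/hr
Concentration = 14 units ÷ 119 mL = 0.1176471 units/mL
Rate = 1.8 units/hr ÷ 0.1176471 units/mL = 15.3 mL/hr
Volume infused = 15.3 mL/hr × 0.8 hr = 12.24 mL
Volume remaining = 119 − 12.24 = 106.76 mL
Drug remaining = 106.76 mL × 0.1176471 units/mL = 12.56 units

12.6 units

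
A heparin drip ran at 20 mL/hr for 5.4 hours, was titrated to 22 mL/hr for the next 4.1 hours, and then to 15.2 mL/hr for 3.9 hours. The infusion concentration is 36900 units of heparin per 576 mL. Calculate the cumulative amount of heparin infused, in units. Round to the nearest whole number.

16495 units

Concentration = 36900 units ÷ 576 mL = 64.0625 units/mL
Stage 1: 20 mL/hr × 5.4 hr = 108 mL → 108 mL × 64.0625 units/mL = 6918.75 units
Stage 2: 22 mL/hr × 4.1 hr = 90.2 mL → 90.2 mL × 64.0625 units/mL = 5778.437 units
Stage 3: 15.2 mL/hr × 3.9 hr = 59.28 mL → 59.28 mL × 64.0625 units/mL = 3797.625 units
Total = 6918.75 + 5778.437 + 3797.625 = 16494.81 units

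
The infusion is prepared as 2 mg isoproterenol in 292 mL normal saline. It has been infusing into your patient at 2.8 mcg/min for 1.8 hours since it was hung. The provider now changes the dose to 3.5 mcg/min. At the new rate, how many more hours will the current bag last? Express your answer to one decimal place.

Initial rate:
2.8 mcg/min × 60 min/hr = 168 mcg/hr
Concentration = 2 mg ÷ 292 mL = 0.006849315 mg/mL = 6.849315 mcg/mL
Rate = 168 mcg/hr ÷ 6.849315 mcg/mL = 24.528 mL/hr
Volume infused so far = 24.528 mL/hr × 1.8 hr = 44.1504 mL
Volume remaining = 292 − 44.1504 = 247.8496 mL
New rate:
3.5 mcg/min × 60 min/hr = 210 mcg/hr
Rate = 210 mcg/hr ÷ 6.849315 mcg/mL = 30.66 mL/hr
Time remaining = 247.8496 mL ÷ 30.66 mL/hr = 8.08381 hr

8.1 hours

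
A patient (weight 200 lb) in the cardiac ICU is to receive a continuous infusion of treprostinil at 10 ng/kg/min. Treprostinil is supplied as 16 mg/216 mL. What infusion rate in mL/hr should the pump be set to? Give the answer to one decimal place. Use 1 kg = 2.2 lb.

Weight = 200 lb ÷ 2.2 lb/kg = 90.90909 kg
Dose = 10 ng/kg/min × 90.90909 kg = 909.0909 ng/min
909.0909 ng/min × 60 min/hr = 54545.45 ng/hr
Concentration = 16 mg ÷ 216 mL = 0.07407407 mg/mL = 74074.07 ng/mL
Rate = 54545.45 ng/hr ÷ 74074.07 ng/mL = 0.7363636 mL/hr

0.7 mL/hr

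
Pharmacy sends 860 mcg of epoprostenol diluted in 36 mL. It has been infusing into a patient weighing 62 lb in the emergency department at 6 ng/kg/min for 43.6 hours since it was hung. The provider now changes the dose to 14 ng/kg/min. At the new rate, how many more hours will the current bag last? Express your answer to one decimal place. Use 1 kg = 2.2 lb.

17.6 hours

Initial rate:
Weight = 62 lb ÷ 2.2 lb/kg = 28.18182 kg
Dose = 6 ng/kg/min × 28.18182 kg = 169.0909 ng/min
169.0909 ng/min × 60 min/hr = 10145.45 ng/hr
Concentration = 860 mcg ÷ 36 mL = 23.88889 mcg/mL = 23888.89 ng/mL
Rate = 10145.45 ng/hr ÷ 23888.89 ng/mL = 0.4246934 mL/hr
Volume infused so far = 0.4246934 mL/hr × 43.6 hr = 18.51663 mL
Volume remaining = 36 − 18.51663 = 17.48337 mL
New rate:
Dose = 14 ng/kg/min × 28.18182 kg = 394.5455 ng/min
394.5455 ng/min × 60 min/hr = 23672.73 ng/hr
Rate = 23672.73 ng/hr ÷ 23888.89 ng/mL = 0.9909514 mL/hr
Time remaining = 17.48337 mL ÷ 0.9909514 mL/hr = 17.64301 hr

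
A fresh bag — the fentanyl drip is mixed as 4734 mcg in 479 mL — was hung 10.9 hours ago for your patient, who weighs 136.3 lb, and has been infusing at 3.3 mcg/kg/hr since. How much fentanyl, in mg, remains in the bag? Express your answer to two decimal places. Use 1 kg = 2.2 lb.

Weight = 136.3 lb ÷ 2.2 lb/kg = 61.95455 kg
Dose = 3.3 mcg/kg/hr × 61.95455 kg = 204.45 mcg/hr
Concentration = 4734 mcg ÷ 479 mL = 9.88309 mcg/mL
Rate = 204.45 mcg/hr ÷ 9.88309 mcg/mL = 20.68685 mL/hr
Volume infused = 20.68685 mL/hr × 10.9 hr = 225.4867 mL
Volume remaining = 479 − 225.4867 = 253.5133 mL
Drug remaining = 253.5133 mL × 9.88309 mcg/mL = 2505.495 mcg = 2.505495 mg

2.51 mg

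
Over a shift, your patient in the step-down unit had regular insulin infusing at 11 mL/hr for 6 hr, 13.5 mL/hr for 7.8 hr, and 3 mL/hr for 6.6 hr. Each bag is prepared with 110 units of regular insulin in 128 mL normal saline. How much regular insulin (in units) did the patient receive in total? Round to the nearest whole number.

Concentration = 110 units ÷ 128 mL = 0.859375 units/mL
Stage 1: 11 mL/hr × 6 hr = 66 mL → 66 mL × 0.859375 units/mL = 56.71875 units
Stage 2: 13.5 mL/hr × 7.8 hr = 105.3 mL → 105.3 mL × 0.859375 units/mL = 90.49219 units
Stage 3: 3 mL/hr × 6.6 hr = 19.8 mL → 19.8 mL × 0.859375 units/mL = 17.01562 units
Total = 56.71875 + 90.49219 + 17.01562 = 164.2266 units

164 units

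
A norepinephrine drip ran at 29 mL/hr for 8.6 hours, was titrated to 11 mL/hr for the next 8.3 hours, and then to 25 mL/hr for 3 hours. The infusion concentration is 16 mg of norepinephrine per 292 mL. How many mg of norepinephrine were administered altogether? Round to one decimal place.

Concentration = 16 mg ÷ 292 mL = 0.05479452 mg/mL
Stage 1: 29 mL/hr × 8.6 hr = 249.4 mL → 249.4 mL × 0.05479452 mg/mL = 13.66575 mg
Stage 2: 11 mL/hr × 8.3 hr = 91.3 mL → 91.3 mL × 0.05479452 mg/mL = 5.00274 mg
Stage 3: 25 mL/hr × 3 hr = 75 mL → 75 mL × 0.05479452 mg/mL = 4.109589 mg
Total = 13.66575 + 5.00274 + 4.109589 = 22.77808 mg

22.8 mg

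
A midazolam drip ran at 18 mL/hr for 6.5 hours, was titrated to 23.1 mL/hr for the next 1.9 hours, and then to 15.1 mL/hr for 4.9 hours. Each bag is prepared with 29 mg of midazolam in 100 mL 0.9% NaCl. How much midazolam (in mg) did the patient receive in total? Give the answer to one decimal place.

Concentration = 29 mg ÷ 100 mL = 0.29 mg/mL
Stage 1: 18 mL/hr × 6.5 hr = 117 mL → 117 mL × 0.29 mg/mL = 33.93 mg
Stage 2: 23.1 mL/hr × 1.9 hr = 43.89 mL → 43.89 mL × 0.29 mg/mL = 12.7281 mg
Stage 3: 15.1 mL/hr × 4.9 hr = 73.99 mL → 73.99 mL × 0.29 mg/mL = 21.4571 mg
Total = 33.93 + 12.7281 + 21.4571 = 68.1152 mg

68.1 mg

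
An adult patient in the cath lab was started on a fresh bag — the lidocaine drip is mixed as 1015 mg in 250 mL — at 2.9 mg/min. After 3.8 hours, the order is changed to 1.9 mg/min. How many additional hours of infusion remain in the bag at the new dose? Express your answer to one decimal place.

Initial rate:
2.9 mg/min × 60 min/hr = 174 mg/hr
Concentration = 1015 mg ÷ 250 mL = 4.06 mg/mL
Rate = 174 mg/hr ÷ 4.06 mg/mL = 42.85714 mL/hr
Volume infused so far = 42.85714 mL/hr × 3.8 hr = 162.8571 mL
Volume remaining = 250 − 162.8571 = 87.14286 mL
New rate:
1.9 mg/min × 60 min/hr = 114 mg/hr
Rate = 114 mg/hr ÷ 4.06 mg/mL = 28.07882 mL/hr
Time remaining = 87.14286 mL ÷ 28.07882 mL/hr = 3.103509 hr

3.1 hours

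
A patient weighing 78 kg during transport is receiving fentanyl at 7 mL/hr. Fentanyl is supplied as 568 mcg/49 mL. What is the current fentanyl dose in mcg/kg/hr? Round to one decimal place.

1.0 mcg/kg/hr

Concentration = 568 mcg ÷ 49 mL = 11.59184 mcg/mL
Drug rate = 7 mL/hr × 11.59184 mcg/mL = 81.14286 mcg/hr
81.14286 mcg/hr ÷ 78 kg = 1.040293 mcg/kg/hr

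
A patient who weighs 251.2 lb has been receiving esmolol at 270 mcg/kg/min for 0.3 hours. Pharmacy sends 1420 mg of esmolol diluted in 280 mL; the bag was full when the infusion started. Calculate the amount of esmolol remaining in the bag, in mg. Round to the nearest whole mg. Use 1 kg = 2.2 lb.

865 mg

Weight = 251.2 lb ÷ 2.2 lb/kg = 114.1818 kg
Dose = 270 mcg/kg/min × 114.1818 kg = 30829.09 mcg/min
30829.09 mcg/min × 60 min/hr = 1849745 mcg/hr
Concentration = 1420 mg ÷ 280 mL = 5.071429 mg/mL = 5071.429 mcg/mL
Rate = 1849745 mcg/hr ÷ 5071.429 mcg/mL = 364.7385 mL/hr
Volume infused = 364.7385 mL/hr × 0.3 hr = 109.4216 mL
Volume remaining = 280 − 109.4216 = 170.5784 mL
Drug remaining = 170.5784 mL × 5071.429 mcg/mL = 865076.4 mcg = 865.0764 mg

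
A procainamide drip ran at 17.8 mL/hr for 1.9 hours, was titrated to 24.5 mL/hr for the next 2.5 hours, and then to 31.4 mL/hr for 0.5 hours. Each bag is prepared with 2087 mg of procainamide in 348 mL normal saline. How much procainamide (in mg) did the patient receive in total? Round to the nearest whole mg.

664 mg

Concentration = 2087 mg ÷ 348 mL = 5.997126 mg/mL
Stage 1: 17.8 mL/hr × 1.9 hr = 33.82 mL → 33.82 mL × 5.997126 mg/mL = 202.8228 mg
Stage 2: 24.5 mL/hr × 2.5 hr = 61.25 mL → 61.25 mL × 5.997126 mg/mL = 367.324 mg
Stage 3: 31.4 mL/hr × 0.5 hr = 15.7 mL → 15.7 mL × 5.997126 mg/mL = 94.15489 mg
Total = 202.8228 + 367.324 + 94.15489 = 664.3017 mg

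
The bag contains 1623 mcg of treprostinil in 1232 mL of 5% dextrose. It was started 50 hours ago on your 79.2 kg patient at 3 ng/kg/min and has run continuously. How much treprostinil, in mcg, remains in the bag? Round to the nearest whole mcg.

910 mcg

Dose = 3 ng/kg/min × 79.2 kg = 237.6 ng/min
237.6 ng/min × 60 min/hr = 14256 ng/hr
Concentration = 1623 mcg ÷ 1232 mL = 1.31737 mcg/mL = 1317.37 ng/mL
Rate = 14256 ng/hr ÷ 1317.37 ng/mL = 10.82156 mL/hr
Volume infused = 10.82156 mL/hr × 50 hr = 541.078 mL
Volume remaining = 1232 − 541.078 = 690.922 mL
Drug remaining = 690.922 mL × 1317.37 ng/mL = 910200 ng = 910.2 mcg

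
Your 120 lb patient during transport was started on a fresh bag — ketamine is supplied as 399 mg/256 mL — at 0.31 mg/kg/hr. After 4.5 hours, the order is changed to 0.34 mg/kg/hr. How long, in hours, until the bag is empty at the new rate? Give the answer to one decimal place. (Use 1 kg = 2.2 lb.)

17.4 hours

Initial rate:
Weight = 120 lb ÷ 2.2 lb/kg = 54.54545 kg
Dose = 0.31 mg/kg/hr × 54.54545 kg = 16.90909 mg/hr
Concentration = 399 mg ÷ 256 mL = 1.558594 mg/mL
Rate = 16.90909 mg/hr ÷ 1.558594 mg/mL = 10.84894 mL/hr
Volume infused so far = 10.84894 mL/hr × 4.5 hr = 48.82023 mL
Volume remaining = 256 − 48.82023 = 207.1798 mL
New rate:
Dose = 0.34 mg/kg/hr × 54.54545 kg = 18.54545 mg/hr
Rate = 18.54545 mg/hr ÷ 1.558594 mg/mL = 11.89884 mL/hr
Time remaining = 207.1798 mL ÷ 11.89884 mL/hr = 17.41176 hr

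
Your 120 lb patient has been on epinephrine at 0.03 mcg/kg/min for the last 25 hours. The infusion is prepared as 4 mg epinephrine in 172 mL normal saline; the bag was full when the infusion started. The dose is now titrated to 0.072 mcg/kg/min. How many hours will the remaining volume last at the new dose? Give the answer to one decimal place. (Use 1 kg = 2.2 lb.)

Initial rate:
Weight = 120 lb ÷ 2.2 lb/kg = 54.54545 kg
Dose = 0.03 mcg/kg/min × 54.54545 kg = 1.636364 mcg/min
1.636364 mcg/min × 60 min/hr = 98.18182 mcg/hr
Concentration = 4 mg ÷ 172 mL = 0.02325581 mg/mL = 23.25581 mcg/mL
Rate = 98.18182 mcg/hr ÷ 23.25581 mcg/mL = 4.221818 mL/hr
Volume infused so far = 4.221818 mL/hr × 25 hr = 105.5455 mL
Volume remaining = 172 − 105.5455 = 66.45455 mL
New rate:
Dose = 0.072 mcg/kg/min × 54.54545 kg = 3.927273 mcg/min
3.927273 mcg/min × 60 min/hr = 235.6364 mcg/hr
Rate = 235.6364 mcg/hr ÷ 23.25581 mcg/mL = 10.13236 mL/hr
Time remaining = 66.45455 mL ÷ 10.13236 mL/hr = 6.558642 hr

6.6 hours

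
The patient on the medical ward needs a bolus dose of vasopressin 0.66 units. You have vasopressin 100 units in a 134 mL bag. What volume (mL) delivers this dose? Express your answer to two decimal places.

Concentration = 100 units ÷ 134 mL = 0.7462687 units/mL
Volume = 0.66 units ÷ 0.7462687 units/mL = 0.8844 mL

0.88 mL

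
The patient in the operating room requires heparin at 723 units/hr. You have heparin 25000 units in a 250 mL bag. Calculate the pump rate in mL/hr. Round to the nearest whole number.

7 mL/hr

Concentration = 25000 units ÷ 250 mL = 100 units/mL
Rate = 723 units/hr ÷ 100 units/mL = 7.23 mL/hr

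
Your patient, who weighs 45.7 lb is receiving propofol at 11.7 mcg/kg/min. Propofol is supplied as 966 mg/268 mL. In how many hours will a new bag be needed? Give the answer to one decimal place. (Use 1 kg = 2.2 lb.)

Weight = 45.7 lb ÷ 2.2 lb/kg = 20.77273 kg
Dose = 11.7 mcg/kg/min × 20.77273 kg = 243.0409 mcg/min
243.0409 mcg/min × 60 min/hr = 14582.45 mcg/hr
Concentration = 966 mg ÷ 268 mL = 3.604478 mg/mL = 3604.478 mcg/mL
Rate = 14582.45 mcg/hr ÷ 3604.478 mcg/mL = 4.04565 mL/hr
Duration = 268 mL ÷ 4.04565 mL/hr = 66.24399 hr

66.2 hours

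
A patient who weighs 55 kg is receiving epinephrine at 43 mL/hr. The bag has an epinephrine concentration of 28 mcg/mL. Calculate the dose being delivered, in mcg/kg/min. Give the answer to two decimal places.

0.36 mcg/kg/min

Drug rate = 43 mL/hr × 28 mcg/mL = 1204 mcg/hr
1204 mcg/hr ÷ 60 min/hr = 20.06667 mcg/min
20.06667 mcg/min ÷ 55 kg = 0.3648485 mcg/kg/min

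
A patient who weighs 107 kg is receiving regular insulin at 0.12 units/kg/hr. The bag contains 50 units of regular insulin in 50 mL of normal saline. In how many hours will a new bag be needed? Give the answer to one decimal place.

3.9 hours

Dose = 0.12 units/kg/hr × 107 kg = 12.84 units/hr
Concentration = 50 units ÷ 50 mL = 1 units/mL
Rate = 12.84 units/hr ÷ 1 units/mL = 12.84 mL/hr
Duration = 50 mL ÷ 12.84 mL/hr = 3.894081 hr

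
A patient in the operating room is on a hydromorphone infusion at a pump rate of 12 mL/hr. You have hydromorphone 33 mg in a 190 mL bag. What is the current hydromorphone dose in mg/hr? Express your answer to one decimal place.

2.1 mg/hr

Concentration = 33 mg ÷ 190 mL = 0.1736842 mg/mL
Drug rate = 12 mL/hr × 0.1736842 mg/mL = 2.084211 mg/hr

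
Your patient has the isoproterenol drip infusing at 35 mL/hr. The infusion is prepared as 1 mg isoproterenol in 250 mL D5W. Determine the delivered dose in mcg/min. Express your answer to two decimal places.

Concentration = 1 mg ÷ 250 mL = 0.004 mg/mL = 4 mcg/mL
Drug rate = 35 mL/hr × 4 mcg/mL = 140 mcg/hr
140 mcg/hr ÷ 60 min/hr = 2.333333 mcg/min

2.33 mcg/min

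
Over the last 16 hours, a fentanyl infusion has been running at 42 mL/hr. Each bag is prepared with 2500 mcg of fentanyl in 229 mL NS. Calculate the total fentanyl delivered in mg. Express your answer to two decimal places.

Concentration = 2500 mcg ÷ 229 mL = 10.91703 mcg/mL
Drug rate = 42 mL/hr × 10.91703 mcg/mL = 458.5153 mcg/hr
Total = 458.5153 mcg/hr × 16 hr = 7336.245 mcg = 7.336245 mg

7.34 mg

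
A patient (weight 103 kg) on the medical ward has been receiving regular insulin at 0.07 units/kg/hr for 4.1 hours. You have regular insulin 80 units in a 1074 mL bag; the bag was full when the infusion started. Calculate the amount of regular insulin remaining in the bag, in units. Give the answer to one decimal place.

50.4 units

Dose = 0.07 units/kg/hr × 103 kg = 7.21 units/hr
Concentration = 80 units ÷ 1074 mL = 0.0744879 units/mL
Rate = 7.21 units/hr ÷ 0.0744879 units/mL = 96.79425 mL/hr
Volume infused = 96.79425 mL/hr × 4.1 hr = 396.8564 mL
Volume remaining = 1074 − 396.8564 = 677.1436 mL
Drug remaining = 677.1436 mL × 0.0744879 units/mL = 50.439 units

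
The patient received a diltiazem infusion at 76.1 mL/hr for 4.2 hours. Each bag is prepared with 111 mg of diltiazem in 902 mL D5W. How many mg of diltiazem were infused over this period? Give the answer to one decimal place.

39.3 mg

Concentration = 111 mg ÷ 902 mL = 0.1230599 mg/mL
Drug rate = 76.1 mL/hr × 0.1230599 mg/mL = 9.364856 mg/hr
Total = 9.364856 mg/hr × 4.2 hr = 39.33239 mg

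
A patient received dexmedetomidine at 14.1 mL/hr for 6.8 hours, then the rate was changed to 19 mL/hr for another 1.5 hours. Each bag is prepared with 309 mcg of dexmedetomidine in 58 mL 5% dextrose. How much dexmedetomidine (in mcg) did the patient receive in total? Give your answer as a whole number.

663 mcg

Concentration = 309 mcg ÷ 58 mL = 5.327586 mcg/mL
Stage 1: 14.1 mL/hr × 6.8 hr = 95.88 mL → 95.88 mL × 5.327586 mcg/mL = 510.809 mcg
Stage 2: 19 mL/hr × 1.5 hr = 28.5 mL → 28.5 mL × 5.327586 mcg/mL = 151.8362 mcg
Total = 510.809 + 151.8362 = 662.6452 mcg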